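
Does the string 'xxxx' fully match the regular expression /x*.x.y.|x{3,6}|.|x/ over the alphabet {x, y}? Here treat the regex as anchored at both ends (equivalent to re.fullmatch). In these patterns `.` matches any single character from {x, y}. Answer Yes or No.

Yes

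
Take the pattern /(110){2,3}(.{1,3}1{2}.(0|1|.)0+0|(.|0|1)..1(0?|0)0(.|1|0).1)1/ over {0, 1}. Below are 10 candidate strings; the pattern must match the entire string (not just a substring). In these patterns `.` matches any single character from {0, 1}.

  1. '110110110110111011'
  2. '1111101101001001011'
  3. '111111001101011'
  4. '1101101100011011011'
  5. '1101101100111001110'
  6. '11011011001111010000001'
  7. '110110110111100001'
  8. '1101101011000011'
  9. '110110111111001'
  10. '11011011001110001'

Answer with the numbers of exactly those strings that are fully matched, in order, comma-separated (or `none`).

6, 7, 8, 9, 10

1 → no match
2 → no match — must start with '110'
3 → no match — must start with '110'
4 → no match
5 → no match — must end with '1'
6 → match
7 → match
8 → match
9 → match
10 → match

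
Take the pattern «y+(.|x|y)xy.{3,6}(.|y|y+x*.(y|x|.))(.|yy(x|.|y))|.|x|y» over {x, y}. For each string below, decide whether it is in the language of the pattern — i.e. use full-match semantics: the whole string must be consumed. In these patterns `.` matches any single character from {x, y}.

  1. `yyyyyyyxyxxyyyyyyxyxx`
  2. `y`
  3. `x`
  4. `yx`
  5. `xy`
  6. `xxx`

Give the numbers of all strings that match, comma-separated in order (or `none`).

1, 2, 3

1 → match
2. `y` → match
3. `x` → match
4. `yx` → no match
5. `xy` → no match
6. `xxx` → no match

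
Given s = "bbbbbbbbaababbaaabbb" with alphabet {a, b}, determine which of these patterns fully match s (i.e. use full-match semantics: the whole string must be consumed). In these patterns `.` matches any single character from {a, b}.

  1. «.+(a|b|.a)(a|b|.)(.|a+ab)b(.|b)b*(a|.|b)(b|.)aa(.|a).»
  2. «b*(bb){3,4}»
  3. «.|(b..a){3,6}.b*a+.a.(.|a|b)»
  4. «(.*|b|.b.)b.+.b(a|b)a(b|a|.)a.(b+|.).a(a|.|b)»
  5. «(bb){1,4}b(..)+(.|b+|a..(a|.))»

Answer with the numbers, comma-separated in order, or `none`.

5

1 → no match
2 → no match
3 → no match
4 → no match
5 → match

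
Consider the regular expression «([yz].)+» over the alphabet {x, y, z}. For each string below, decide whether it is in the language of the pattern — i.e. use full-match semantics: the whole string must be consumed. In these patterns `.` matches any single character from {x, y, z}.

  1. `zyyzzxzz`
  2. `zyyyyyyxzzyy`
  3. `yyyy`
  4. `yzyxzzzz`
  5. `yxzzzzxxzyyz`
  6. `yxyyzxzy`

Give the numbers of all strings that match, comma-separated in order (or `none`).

1. `zyyzzxzz` → match
2. `zyyyyyyxzzyy` → match
3. `yyyy` → match
4. `yzyxzzzz` → match
5. `yxzzzzxxzyyz` → no match
6. `yxyyzxzy` → match

1, 2, 3, 4, 6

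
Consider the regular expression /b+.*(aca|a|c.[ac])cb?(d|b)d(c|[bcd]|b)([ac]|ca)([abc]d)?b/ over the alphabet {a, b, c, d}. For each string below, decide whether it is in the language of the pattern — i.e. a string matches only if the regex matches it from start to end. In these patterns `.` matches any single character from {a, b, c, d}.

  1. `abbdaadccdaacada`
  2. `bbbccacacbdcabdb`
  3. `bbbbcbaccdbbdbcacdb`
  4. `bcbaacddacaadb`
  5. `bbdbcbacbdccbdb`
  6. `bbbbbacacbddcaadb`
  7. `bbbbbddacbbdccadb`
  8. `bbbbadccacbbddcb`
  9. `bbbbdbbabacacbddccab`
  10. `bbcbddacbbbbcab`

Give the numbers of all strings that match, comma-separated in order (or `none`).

1 → no match — must start with `b`
2 → match
3 → no match
4 → no match
5 → match
6 → match
7 → match
8 → match
9 → match
10 → no match

2, 5, 6, 7, 8, 9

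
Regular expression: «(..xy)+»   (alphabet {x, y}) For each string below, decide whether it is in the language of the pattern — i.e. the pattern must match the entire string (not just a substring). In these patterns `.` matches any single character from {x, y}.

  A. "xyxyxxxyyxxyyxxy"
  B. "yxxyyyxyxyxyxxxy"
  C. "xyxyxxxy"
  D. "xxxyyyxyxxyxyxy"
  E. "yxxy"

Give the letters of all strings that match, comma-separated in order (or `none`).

A → match
B → match
C → match
D → no match
E → match

A, B, C, E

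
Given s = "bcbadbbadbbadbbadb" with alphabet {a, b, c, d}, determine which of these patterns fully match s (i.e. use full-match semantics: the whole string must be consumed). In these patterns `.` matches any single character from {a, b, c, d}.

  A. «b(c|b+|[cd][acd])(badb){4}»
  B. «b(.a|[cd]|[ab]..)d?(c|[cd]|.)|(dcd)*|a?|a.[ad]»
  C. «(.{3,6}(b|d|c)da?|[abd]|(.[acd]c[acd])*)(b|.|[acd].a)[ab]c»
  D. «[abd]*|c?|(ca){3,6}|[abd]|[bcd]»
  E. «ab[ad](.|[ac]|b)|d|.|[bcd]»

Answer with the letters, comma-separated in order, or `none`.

A → match
B → no match
C → no match — must end with "c"
D → no match
E → no match

A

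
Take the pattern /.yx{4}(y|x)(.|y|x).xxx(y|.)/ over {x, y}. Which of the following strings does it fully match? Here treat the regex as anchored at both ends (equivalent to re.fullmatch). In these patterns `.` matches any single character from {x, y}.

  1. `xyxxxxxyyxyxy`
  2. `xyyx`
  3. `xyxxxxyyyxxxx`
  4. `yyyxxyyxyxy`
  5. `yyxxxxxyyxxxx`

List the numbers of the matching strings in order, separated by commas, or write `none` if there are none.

3, 5

1 → no match
2 → no match
3 → match
4 → no match
5 → match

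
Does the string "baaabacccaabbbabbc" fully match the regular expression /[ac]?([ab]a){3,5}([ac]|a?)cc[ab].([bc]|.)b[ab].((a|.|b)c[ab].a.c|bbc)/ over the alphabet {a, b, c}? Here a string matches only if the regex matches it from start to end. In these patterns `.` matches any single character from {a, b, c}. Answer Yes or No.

Yes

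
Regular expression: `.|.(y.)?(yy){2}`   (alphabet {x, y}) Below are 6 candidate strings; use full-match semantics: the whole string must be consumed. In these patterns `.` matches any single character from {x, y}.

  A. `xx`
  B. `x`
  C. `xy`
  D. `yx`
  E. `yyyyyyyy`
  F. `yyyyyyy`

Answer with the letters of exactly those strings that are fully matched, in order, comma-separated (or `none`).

B, F

A → no match
B → match
C → no match
D → no match
E → no match
F → match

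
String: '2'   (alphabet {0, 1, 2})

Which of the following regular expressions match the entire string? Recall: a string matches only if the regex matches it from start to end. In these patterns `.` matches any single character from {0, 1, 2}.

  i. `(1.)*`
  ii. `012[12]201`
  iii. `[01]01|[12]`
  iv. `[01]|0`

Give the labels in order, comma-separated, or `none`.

iii

i → no match
ii → no match — must start with '012'
iii → match
iv → no match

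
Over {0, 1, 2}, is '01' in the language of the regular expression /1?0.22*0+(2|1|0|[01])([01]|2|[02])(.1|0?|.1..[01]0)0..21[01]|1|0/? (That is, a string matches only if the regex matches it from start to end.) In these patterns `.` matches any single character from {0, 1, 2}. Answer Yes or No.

No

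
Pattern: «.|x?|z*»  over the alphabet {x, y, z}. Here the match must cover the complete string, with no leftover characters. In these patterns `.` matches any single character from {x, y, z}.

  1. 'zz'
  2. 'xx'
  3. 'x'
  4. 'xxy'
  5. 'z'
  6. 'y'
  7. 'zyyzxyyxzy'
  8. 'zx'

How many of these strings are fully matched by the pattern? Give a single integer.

4

1 → match
2 → no match
3 → match
4 → no match
5 → match
6 → match
7 → no match
8 → no match
Total matched: 4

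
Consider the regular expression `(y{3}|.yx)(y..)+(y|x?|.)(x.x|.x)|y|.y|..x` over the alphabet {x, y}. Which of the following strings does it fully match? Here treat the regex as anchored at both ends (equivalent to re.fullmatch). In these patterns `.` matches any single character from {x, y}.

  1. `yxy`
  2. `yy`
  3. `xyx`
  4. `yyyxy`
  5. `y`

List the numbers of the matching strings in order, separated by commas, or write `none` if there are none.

2, 3, 5

1 → no match
2 → match
3 → match
4 → no match
5 → match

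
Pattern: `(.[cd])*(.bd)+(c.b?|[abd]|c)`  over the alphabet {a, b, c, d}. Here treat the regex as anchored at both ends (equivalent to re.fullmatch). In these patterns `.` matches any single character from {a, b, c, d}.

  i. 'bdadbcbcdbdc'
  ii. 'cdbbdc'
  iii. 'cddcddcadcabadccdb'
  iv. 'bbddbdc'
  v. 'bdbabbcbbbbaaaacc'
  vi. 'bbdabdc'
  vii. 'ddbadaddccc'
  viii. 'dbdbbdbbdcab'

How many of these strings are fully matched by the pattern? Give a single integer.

i → match
ii → match
iii → no match
iv → match
v → no match
vi → match
vii → no match
viii → match
Total matched: 5

5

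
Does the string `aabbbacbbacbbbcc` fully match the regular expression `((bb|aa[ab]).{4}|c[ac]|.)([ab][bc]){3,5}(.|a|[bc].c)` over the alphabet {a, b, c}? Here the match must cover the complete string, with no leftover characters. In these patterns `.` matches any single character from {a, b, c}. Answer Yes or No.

Yes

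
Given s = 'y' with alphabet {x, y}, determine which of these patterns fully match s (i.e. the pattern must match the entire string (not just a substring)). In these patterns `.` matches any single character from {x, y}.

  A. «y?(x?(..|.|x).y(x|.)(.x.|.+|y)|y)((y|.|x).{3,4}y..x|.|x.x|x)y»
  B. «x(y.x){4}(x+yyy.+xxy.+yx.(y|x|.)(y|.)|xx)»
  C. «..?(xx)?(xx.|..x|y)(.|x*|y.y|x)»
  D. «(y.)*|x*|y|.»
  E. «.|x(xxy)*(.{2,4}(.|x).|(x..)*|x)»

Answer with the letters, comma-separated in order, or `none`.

D, E

A → no match
B → no match — must start with 'xy'
C → no match
D → match
E → match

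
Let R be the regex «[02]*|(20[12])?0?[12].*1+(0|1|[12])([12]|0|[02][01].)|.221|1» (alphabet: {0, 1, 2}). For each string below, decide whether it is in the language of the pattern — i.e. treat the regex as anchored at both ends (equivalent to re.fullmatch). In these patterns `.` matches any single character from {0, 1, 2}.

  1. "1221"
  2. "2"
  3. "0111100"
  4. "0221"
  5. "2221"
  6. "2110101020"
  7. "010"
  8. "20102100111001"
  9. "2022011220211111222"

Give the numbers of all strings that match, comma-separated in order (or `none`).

1 → match
2 → match
3 → match
4 → match
5 → match
6 → no match
7 → no match
8 → match
9 → no match

1, 2, 3, 4, 5, 8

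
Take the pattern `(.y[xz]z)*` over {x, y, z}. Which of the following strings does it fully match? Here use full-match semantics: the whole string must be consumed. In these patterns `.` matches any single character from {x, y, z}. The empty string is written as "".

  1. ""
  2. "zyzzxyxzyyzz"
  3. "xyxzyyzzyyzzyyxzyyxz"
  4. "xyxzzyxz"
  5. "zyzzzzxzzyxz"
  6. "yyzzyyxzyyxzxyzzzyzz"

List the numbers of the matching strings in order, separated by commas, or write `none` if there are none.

1, 2, 3, 4, 6

1 → match
2 → match
3 → match
4 → match
5 → no match
6 → match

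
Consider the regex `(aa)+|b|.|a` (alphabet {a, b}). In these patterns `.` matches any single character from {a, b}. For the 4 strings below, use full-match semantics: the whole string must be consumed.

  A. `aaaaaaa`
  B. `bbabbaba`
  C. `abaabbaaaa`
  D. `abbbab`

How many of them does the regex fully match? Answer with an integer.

0

A. `aaaaaaa` → no match
B. `bbabbaba` → no match
C. `abaabbaaaa` → no match
D. `abbbab` → no match
Total matched: 0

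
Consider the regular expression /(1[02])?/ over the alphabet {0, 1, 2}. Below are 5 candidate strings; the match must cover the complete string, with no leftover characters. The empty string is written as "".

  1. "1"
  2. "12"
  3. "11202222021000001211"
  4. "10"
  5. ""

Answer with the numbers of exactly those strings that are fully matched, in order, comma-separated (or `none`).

2, 4, 5

1 → no match
2 → match
3 → no match
4 → match
5 → match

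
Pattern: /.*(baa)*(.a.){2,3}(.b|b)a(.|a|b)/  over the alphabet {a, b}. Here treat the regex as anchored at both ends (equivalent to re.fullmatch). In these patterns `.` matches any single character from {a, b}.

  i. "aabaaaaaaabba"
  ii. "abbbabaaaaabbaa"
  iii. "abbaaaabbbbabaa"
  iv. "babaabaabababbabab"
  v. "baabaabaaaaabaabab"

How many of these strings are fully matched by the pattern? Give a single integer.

2

i → no match
ii → match
iii → no match
iv → no match
v → match
Total matched: 2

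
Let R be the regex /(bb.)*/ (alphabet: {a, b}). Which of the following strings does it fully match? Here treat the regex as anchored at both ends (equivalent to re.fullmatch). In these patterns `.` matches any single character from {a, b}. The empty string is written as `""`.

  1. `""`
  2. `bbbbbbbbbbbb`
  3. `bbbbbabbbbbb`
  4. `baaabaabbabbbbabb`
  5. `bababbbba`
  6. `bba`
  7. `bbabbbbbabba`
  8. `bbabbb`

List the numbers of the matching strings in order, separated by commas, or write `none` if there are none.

1 → match
2 → match
3 → match
4 → no match
5 → no match
6 → match
7 → match
8 → match

1, 2, 3, 6, 7, 8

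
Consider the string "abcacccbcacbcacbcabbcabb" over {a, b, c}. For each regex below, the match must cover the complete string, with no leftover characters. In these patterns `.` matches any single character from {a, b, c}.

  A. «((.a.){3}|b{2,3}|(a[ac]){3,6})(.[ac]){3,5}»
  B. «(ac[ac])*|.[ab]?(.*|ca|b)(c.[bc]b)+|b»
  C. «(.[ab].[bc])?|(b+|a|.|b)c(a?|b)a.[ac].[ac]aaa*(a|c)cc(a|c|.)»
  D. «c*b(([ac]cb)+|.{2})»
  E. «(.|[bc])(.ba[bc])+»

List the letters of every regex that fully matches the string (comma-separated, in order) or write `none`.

A → no match
B → match
C → no match
D → no match
E → no match

B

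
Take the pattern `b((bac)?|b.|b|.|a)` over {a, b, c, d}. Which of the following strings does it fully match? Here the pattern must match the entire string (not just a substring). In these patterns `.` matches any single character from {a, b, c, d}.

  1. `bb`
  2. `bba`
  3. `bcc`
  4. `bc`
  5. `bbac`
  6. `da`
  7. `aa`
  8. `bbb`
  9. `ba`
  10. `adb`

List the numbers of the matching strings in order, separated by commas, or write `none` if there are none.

1 → match
2 → match
3 → no match
4 → match
5 → match
6 → no match — must start with `b`
7 → no match — must start with `b`
8 → match
9 → match
10 → no match — must start with `b`

1, 2, 4, 5, 8, 9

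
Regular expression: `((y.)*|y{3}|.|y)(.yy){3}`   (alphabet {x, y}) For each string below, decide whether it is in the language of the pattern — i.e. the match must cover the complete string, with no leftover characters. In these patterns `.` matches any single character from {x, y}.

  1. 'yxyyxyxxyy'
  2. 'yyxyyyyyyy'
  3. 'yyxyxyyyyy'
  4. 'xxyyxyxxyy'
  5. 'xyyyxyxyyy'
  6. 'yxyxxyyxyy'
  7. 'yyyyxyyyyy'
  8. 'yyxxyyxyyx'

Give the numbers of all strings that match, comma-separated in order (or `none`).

7

1 → no match
2 → no match
3 → no match
4 → no match
5 → no match
6 → no match
7 → match
8 → no match — must end with 'yy'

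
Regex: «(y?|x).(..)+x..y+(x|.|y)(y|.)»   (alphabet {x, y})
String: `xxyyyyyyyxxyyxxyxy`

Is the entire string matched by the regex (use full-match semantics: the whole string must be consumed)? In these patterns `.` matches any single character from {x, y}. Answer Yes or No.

No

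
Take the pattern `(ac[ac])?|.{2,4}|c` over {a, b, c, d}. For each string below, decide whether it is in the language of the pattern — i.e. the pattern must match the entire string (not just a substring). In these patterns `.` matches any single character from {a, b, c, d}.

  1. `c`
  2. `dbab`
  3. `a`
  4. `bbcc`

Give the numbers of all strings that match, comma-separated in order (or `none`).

1, 2, 4

1 → match
2 → match
3 → no match
4 → match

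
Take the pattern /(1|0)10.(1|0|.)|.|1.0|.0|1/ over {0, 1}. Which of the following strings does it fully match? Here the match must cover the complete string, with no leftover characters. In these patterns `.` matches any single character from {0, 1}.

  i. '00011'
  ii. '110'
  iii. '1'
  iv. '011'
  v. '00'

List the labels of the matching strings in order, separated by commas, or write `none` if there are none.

ii, iii, v

i. '00011' → no match
ii. '110' → match
iii. '1' → match
iv. '011' → no match
v. '00' → match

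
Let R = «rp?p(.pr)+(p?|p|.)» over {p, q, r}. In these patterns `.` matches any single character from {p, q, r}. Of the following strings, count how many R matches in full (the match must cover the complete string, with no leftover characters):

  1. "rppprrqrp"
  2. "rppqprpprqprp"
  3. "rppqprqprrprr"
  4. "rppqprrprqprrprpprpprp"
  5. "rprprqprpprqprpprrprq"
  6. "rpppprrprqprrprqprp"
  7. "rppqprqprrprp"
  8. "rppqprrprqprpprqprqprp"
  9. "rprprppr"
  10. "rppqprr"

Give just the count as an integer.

1 → no match
2 → match
3 → match
4 → match
5 → match
6 → match
7 → match
8 → match
9 → match
10 → match
Total matched: 9

9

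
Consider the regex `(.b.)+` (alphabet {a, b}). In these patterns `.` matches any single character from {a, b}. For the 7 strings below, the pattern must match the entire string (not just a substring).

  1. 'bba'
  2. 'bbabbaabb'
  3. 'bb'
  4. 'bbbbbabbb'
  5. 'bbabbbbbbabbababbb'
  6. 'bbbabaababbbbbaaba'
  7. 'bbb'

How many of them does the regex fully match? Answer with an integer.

1. 'bba' → match
2. 'bbabbaabb' → match
3. 'bb' → no match
4. 'bbbbbabbb' → match
5 → match
6 → match
7. 'bbb' → match
Total matched: 6

6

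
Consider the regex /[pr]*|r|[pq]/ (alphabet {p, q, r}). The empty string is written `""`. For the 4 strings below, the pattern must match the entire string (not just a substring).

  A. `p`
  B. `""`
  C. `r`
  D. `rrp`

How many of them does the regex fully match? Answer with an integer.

4

A. `p` → match
B. `""` → match
C. `r` → match
D. `rrp` → match
Total matched: 4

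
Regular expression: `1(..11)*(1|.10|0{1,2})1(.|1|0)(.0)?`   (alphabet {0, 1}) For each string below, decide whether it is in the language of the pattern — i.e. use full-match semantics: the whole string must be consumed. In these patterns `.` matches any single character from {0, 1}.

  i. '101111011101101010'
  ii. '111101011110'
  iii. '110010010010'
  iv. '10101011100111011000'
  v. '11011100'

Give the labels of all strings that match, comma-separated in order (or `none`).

i → match
ii → no match
iii → no match
iv → no match
v → no match

i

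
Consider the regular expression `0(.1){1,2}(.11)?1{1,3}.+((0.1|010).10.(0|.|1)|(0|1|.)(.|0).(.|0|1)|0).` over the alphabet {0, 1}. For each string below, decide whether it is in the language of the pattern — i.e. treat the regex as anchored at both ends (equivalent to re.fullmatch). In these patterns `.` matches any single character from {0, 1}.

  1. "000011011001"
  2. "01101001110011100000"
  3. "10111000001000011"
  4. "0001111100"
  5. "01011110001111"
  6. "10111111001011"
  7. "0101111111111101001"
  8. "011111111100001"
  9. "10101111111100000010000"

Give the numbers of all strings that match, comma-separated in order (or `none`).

1 → no match
2 → no match
3 → no match — must start with "0"
4 → no match
5 → no match
6 → no match — must start with "0"
7 → no match
8 → match
9 → no match — must start with "0"

8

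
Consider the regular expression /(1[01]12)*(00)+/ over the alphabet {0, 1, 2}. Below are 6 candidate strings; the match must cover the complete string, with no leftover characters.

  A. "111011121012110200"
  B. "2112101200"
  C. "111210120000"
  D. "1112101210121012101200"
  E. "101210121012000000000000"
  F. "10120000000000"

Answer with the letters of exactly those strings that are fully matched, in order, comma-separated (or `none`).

A → no match
B → no match
C → match
D → match
E → match
F → match

C, D, E, F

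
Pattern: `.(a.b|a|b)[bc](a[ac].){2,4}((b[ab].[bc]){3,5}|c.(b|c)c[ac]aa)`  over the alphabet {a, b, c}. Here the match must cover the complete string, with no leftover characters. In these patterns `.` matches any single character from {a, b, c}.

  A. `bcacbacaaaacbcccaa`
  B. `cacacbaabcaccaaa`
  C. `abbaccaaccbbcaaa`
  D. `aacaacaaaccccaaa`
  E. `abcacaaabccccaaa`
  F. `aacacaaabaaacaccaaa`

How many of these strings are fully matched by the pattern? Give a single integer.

A → no match
B → match
C → match
D → match
E → match
F → match
Total matched: 5

5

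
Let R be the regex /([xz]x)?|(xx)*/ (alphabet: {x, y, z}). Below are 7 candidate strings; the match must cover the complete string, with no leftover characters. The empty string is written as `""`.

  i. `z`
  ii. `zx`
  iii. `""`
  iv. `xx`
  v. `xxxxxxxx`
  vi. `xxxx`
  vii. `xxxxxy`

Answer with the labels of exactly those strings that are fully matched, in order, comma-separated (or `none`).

ii, iii, iv, v, vi

i. `z` → no match
ii. `zx` → match
iii. `""` → match
iv. `xx` → match
v. `xxxxxxxx` → match
vi. `xxxx` → match
vii. `xxxxxy` → no match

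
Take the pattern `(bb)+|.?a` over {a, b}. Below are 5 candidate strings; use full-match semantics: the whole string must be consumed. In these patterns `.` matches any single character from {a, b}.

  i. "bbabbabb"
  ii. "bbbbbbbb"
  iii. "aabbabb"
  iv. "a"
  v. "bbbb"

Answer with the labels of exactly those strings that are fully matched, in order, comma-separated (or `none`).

ii, iv, v

i → no match
ii → match
iii → no match
iv → match
v → match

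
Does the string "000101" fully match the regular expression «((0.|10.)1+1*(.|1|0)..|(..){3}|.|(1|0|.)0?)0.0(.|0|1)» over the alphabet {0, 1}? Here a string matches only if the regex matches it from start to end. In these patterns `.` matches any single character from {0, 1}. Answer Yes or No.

Yes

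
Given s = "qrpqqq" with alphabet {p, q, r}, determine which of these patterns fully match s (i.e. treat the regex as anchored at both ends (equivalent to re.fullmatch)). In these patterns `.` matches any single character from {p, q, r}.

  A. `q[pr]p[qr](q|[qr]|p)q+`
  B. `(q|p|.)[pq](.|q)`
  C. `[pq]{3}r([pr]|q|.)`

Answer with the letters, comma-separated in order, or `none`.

A → match
B → no match
C → no match

A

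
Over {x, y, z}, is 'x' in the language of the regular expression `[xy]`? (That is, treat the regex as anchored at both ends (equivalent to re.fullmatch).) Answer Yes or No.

Yes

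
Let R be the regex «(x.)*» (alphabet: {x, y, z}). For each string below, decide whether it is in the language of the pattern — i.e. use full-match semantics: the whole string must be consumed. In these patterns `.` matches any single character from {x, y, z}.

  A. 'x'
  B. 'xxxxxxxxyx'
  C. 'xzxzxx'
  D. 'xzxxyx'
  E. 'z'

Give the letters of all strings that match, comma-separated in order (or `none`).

A. 'x' → no match
B. 'xxxxxxxxyx' → no match
C. 'xzxzxx' → match
D. 'xzxxyx' → no match
E. 'z' → no match

C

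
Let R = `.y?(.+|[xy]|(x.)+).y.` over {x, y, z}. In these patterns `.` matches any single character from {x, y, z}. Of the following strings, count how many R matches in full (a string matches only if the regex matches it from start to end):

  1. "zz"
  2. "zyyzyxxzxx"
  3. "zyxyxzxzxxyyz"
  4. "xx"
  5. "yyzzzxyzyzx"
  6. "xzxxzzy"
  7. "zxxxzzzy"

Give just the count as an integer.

1 → no match
2 → no match
3 → match
4 → no match
5 → no match
6 → no match
7 → no match
Total matched: 1

1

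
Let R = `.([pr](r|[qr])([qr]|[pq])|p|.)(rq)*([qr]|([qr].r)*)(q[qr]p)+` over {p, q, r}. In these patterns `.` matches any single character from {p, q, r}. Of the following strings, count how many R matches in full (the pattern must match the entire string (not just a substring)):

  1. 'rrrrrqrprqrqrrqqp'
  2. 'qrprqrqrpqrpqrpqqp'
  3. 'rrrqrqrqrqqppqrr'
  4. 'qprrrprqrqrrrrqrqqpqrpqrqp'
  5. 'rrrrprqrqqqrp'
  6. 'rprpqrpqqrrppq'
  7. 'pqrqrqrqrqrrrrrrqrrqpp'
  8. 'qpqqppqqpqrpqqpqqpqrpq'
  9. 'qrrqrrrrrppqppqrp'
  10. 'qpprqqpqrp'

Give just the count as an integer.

0

1 → no match
2 → no match
3 → no match — must end with 'p'
4 → no match
5 → no match
6 → no match — must end with 'p'
7 → no match
8 → no match — must end with 'p'
9 → no match
10 → no match
Total matched: 0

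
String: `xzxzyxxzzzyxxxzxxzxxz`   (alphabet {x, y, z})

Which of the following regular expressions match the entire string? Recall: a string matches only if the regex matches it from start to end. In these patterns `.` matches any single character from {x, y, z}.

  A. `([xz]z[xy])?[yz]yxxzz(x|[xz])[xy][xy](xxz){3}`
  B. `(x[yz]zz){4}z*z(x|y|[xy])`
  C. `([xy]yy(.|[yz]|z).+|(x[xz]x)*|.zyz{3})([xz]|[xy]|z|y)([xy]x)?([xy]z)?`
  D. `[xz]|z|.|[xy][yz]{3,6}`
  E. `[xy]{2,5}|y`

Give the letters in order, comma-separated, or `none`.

A → match
B → no match
C → no match
D → no match
E → no match

A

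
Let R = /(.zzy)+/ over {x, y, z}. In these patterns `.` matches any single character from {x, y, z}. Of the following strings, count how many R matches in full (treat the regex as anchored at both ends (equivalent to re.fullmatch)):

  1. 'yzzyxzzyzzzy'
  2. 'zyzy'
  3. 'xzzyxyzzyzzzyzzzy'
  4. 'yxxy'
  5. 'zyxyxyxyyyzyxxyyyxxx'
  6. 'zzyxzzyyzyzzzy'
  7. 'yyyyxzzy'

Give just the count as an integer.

1 → match
2 → no match — must end with 'zzy'
3 → no match
4 → no match — must end with 'zzy'
5 → no match — must end with 'zzy'
6 → no match
7 → no match
Total matched: 1

1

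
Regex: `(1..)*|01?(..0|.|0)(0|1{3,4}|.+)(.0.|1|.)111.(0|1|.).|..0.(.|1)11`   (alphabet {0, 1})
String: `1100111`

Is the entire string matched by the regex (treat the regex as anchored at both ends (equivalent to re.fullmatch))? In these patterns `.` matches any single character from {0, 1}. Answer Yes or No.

Yes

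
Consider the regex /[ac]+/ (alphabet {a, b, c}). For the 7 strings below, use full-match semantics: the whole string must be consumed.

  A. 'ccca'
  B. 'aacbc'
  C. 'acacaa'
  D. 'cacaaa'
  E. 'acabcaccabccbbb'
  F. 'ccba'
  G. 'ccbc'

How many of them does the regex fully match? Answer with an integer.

3

A. 'ccca' → match
B. 'aacbc' → no match
C. 'acacaa' → match
D. 'cacaaa' → match
E → no match
F. 'ccba' → no match
G. 'ccbc' → no match
Total matched: 3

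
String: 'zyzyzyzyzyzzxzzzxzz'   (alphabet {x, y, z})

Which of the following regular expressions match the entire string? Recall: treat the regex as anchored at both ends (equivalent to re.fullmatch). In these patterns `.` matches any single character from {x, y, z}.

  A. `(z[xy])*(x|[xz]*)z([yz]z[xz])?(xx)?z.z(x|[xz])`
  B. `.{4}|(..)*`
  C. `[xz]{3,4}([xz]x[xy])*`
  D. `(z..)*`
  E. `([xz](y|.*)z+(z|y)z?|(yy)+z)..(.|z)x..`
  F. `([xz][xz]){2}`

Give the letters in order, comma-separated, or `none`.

A → match
B → no match
C → no match
D → no match
E → no match
F → no match

A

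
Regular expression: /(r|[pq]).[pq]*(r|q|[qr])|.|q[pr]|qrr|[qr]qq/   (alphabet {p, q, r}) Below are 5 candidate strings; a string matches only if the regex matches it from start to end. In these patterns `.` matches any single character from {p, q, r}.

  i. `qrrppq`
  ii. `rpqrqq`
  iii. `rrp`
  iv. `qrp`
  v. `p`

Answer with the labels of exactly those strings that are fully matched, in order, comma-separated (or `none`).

v

i → no match
ii → no match
iii → no match
iv → no match
v → match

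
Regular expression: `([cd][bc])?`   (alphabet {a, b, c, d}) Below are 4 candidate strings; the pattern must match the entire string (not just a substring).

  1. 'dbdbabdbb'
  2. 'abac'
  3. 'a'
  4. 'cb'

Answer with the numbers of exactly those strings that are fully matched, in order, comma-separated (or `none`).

4

1 → no match
2 → no match
3 → no match
4 → match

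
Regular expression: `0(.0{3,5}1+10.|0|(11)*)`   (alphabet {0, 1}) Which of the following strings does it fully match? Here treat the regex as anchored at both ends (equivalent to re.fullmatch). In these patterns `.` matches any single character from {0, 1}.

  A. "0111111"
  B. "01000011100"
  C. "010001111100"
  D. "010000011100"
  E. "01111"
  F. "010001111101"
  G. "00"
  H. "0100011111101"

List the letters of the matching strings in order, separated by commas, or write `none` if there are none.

A → match
B → match
C → match
D → match
E → match
F → match
G → match
H → match

A, B, C, D, E, F, G, H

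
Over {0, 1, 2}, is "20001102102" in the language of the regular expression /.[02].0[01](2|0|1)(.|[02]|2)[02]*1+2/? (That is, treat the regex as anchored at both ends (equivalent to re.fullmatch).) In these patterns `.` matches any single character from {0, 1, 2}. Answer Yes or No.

Every match must end with "12", but "20001102102" does not.

No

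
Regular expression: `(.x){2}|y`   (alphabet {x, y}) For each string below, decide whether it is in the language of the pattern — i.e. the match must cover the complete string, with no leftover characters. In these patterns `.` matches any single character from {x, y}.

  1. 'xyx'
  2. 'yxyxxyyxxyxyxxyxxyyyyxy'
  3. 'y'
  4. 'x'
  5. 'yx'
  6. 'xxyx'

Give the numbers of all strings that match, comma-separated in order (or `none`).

3, 6

1 → no match
2 → no match
3 → match
4 → no match
5 → no match
6 → match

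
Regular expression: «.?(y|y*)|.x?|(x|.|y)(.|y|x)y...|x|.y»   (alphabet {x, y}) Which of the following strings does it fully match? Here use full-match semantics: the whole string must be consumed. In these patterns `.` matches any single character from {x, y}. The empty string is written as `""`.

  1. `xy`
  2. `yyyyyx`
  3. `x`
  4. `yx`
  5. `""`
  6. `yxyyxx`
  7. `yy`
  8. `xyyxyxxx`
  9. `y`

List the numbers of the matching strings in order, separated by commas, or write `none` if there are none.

1. `xy` → match
2. `yyyyyx` → match
3. `x` → match
4. `yx` → match
5. `""` → match
6. `yxyyxx` → match
7. `yy` → match
8. `xyyxyxxx` → no match
9. `y` → match

1, 2, 3, 4, 5, 6, 7, 9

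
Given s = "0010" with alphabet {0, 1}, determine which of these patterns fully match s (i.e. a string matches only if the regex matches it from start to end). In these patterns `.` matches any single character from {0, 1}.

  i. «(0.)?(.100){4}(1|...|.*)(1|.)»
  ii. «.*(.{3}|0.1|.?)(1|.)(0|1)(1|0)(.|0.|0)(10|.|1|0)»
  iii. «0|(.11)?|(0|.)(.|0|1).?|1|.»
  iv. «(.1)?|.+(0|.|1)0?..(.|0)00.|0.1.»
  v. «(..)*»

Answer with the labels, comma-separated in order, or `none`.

iv, v

i → no match
ii → no match
iii → no match
iv → match
v → match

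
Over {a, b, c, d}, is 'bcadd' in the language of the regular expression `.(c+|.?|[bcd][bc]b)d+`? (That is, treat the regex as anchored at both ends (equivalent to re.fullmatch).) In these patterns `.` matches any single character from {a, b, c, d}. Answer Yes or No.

No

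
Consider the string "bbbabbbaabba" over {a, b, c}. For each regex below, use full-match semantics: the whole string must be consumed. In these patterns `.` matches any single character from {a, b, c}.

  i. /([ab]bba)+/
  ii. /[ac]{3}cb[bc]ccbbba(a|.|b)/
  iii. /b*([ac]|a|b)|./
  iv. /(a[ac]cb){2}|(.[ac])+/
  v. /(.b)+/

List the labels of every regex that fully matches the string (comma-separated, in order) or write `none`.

i

i → match
ii → no match
iii → no match
iv → no match
v → no match — must end with "b"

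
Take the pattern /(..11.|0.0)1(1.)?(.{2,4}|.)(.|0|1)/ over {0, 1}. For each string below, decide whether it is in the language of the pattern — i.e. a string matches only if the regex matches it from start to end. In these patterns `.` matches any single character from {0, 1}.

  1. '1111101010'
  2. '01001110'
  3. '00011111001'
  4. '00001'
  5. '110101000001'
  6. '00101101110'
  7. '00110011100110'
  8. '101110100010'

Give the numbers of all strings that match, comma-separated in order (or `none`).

1. '1111101010' → no match
2. '01001110' → no match
3. '00011111001' → match
4. '00001' → no match
5. '110101000001' → no match
6. '00101101110' → no match
7 → no match
8. '101110100010' → no match

3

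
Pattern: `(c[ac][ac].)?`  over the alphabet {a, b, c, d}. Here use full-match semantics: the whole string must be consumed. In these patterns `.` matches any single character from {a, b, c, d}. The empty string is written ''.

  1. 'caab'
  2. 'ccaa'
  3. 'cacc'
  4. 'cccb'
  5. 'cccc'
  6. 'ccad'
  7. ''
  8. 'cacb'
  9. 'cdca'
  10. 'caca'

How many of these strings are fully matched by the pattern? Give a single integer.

1 → match
2 → match
3 → match
4 → match
5 → match
6 → match
7 → match
8 → match
9 → no match
10 → match
Total matched: 9

9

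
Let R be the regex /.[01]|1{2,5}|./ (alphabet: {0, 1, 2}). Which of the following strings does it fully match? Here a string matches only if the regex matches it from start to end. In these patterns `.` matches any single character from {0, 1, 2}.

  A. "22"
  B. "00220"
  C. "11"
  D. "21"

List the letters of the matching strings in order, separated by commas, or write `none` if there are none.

C, D

A → no match
B → no match
C → match
D → match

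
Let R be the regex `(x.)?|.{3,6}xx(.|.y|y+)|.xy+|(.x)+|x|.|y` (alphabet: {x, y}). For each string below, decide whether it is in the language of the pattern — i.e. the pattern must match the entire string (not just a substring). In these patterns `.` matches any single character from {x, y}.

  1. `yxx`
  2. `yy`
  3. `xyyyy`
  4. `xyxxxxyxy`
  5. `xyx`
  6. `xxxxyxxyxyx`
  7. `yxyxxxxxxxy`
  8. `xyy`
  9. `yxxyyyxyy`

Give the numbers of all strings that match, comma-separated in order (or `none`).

1. `yxx` → no match
2. `yy` → no match
3. `xyyyy` → no match
4. `xyxxxxyxy` → no match
5. `xyx` → no match
6. `xxxxyxxyxyx` → no match
7. `yxyxxxxxxxy` → no match
8. `xyy` → no match
9. `yxxyyyxyy` → no match

none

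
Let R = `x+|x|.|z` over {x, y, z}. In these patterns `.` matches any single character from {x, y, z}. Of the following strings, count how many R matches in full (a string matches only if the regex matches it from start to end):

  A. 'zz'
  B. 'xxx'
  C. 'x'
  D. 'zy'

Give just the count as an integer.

2

A → no match
B → match
C → match
D → no match
Total matched: 2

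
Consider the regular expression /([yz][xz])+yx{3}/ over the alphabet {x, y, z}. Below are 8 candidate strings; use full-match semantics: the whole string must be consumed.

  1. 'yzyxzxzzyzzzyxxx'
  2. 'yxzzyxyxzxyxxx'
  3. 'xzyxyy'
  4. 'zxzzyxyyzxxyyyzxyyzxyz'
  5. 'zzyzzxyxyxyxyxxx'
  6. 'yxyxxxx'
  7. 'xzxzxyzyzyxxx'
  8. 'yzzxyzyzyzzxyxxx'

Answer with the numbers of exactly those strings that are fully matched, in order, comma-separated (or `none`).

1 → match
2 → match
3 → no match — must end with 'x'
4 → no match — must end with 'x'
5 → match
6 → no match
7 → no match
8 → match

1, 2, 5, 8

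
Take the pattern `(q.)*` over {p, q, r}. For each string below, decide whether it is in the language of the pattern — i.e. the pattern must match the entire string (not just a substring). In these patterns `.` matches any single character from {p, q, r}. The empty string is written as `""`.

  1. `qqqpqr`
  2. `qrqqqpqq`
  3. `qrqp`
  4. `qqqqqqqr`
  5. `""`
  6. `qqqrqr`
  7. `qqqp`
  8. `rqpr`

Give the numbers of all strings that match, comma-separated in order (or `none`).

1, 2, 3, 4, 5, 6, 7

1 → match
2 → match
3 → match
4 → match
5 → match
6 → match
7 → match
8 → no match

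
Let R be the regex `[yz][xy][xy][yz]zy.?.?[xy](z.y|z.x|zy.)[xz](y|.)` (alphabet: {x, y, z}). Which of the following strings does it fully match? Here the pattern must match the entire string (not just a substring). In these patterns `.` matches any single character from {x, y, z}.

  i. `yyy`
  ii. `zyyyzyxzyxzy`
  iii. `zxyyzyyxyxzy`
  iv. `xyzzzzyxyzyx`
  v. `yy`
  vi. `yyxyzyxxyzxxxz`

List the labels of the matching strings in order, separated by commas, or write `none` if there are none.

i. `yyy` → no match
ii. `zyyyzyxzyxzy` → match
iii. `zxyyzyyxyxzy` → no match
iv. `xyzzzzyxyzyx` → no match
v. `yy` → no match
vi → match

ii, vi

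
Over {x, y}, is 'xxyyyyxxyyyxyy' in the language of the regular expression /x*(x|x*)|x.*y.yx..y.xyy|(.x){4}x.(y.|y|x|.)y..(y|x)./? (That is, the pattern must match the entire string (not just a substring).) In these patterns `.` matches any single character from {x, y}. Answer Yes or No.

Yes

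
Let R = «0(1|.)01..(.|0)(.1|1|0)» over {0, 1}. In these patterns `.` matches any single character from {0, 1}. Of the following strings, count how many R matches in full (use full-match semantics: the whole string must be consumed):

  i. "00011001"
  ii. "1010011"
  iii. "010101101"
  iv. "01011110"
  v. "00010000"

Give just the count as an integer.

4

i → match
ii → no match — must start with "0"
iii → match
iv → match
v → match
Total matched: 4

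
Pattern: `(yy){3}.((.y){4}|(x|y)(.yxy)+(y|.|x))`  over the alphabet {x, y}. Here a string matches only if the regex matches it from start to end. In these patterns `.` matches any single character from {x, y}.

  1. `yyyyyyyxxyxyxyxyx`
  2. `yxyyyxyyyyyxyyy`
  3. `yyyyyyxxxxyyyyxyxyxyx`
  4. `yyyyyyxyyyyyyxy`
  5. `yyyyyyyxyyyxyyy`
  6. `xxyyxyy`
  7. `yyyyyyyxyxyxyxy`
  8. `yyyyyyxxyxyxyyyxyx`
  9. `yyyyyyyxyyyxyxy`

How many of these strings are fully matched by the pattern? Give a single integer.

5

1 → match
2 → no match — must start with `yy`
3 → no match
4 → match
5 → match
6. `xxyyxyy` → no match — must start with `yy`
7 → match
8 → no match
9 → match
Total matched: 5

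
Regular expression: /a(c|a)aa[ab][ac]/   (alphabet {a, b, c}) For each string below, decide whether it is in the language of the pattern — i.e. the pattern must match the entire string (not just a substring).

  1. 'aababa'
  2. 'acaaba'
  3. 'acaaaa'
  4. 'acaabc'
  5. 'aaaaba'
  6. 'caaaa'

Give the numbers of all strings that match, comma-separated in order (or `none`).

2, 3, 4, 5

1 → no match
2 → match
3 → match
4 → match
5 → match
6 → no match — must start with 'a'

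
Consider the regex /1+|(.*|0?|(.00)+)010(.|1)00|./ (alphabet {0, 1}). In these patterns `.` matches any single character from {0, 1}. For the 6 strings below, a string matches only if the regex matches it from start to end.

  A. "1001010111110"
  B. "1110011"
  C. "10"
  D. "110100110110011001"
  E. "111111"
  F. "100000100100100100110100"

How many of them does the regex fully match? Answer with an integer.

A → no match
B → no match
C → no match
D → no match
E → match
F → no match
Total matched: 1

1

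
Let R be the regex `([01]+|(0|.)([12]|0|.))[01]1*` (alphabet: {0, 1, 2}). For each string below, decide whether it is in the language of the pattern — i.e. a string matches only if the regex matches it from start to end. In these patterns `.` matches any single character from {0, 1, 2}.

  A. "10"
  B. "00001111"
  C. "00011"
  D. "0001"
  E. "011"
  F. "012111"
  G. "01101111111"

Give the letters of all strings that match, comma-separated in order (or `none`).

A → match
B → match
C → match
D → match
E → match
F → no match
G → match

A, B, C, D, E, G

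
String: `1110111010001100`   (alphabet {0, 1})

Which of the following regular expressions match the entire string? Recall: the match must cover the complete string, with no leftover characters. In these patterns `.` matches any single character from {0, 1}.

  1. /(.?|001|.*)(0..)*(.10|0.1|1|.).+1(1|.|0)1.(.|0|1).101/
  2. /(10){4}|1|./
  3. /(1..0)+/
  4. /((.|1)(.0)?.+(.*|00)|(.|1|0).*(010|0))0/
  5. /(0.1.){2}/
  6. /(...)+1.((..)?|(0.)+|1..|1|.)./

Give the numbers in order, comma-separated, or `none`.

1 → no match — must end with `101`
2 → no match
3 → match
4 → match
5 → no match — must start with `0`
6 → match

3, 4, 6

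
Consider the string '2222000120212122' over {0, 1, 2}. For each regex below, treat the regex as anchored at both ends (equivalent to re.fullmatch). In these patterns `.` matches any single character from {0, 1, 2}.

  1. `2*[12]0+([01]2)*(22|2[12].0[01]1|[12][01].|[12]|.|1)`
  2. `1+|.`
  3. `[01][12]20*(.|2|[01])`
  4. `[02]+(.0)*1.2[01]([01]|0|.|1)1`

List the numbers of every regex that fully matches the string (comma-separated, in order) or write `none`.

1 → match
2 → no match
3 → no match
4 → no match — must end with '1'

1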